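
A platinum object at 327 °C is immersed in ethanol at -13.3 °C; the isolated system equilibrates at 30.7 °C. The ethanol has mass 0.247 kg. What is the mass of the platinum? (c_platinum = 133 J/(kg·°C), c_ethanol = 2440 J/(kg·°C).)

m ≈ 0.673 kg

Net heat exchanged in the isolated system is zero:
m·133·(30.7 − 327) + 0.247·2440·(30.7 − (-13.3)) = 0
-39408 m = -26518
m = -26518/-39408 ≈ 0.6729 kg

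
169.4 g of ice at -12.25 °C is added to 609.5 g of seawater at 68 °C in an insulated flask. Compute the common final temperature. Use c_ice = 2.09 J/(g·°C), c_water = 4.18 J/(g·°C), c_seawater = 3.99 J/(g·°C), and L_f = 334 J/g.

T_f ≈ 33.3 °C

Sum of m c ΔT and latent-heat terms is zero:
ice -12.25→0 °C: 169.4·2.09·12.25 = 4337.1
  melt ice: 169.4·334 = 56580
  warm the meltwater: 708.09 T
  seawater: 2431.9(T − 68)
3140 T = 165370 − 60917 = 104453
T ≈ 33.27 °C — above 0 °C, consistent with complete melting.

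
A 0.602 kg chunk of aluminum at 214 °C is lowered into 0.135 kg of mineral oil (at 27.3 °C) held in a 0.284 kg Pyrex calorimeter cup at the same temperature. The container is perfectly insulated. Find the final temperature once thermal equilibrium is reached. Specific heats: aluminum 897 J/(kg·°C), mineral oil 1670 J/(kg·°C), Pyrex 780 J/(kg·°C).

T_f ≈ 129.4 °C

T_f = Σ m_i c_i T_i / Σ m_i c_i:
T_f = (539.99·214 + 225.45·27.3 + 221.52·27.3) / (539.99 + 225.45 + 221.52)
    = 127761 / 986.96 ≈ 129.45 °C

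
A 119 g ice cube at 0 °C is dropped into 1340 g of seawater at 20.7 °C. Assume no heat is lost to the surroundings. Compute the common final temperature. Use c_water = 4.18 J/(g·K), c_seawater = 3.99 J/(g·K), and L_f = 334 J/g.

T_f ≈ 12.1 °C

Energy conservation, ΣQ = 0:
fusion: m_ice L_f = 119·334 = 39746
  warm the meltwater: 497.42 T
  seawater: 5346.6(T − 20.7)
5844 T = 110675 − 39746 = 70929
T ≈ 12.14 °C (positive, so assuming full melt was valid).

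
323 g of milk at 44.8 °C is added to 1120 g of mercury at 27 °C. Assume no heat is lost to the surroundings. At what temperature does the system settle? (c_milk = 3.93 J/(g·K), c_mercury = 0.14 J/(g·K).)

T_f = Σ m_i c_i T_i / Σ m_i c_i:
T_f = (1269.4×44.8 + 156.8×27) / (1269.4 + 156.8)
    = 61102 / 1426.2 ≈ 42.84 °C

T_f ≈ 42.8 °C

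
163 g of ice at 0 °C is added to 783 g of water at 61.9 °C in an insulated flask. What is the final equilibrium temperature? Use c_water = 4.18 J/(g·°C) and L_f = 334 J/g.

Sum of m c ΔT and latent-heat terms is zero:
melt ice: 163×334 = 54442
  meltwater 0→T: 163×4.18×T = 681.34 T
  water cools: 783×4.18×(T − 61.9) = 3272.9(T − 61.9)
3954.3 T = 202595 − 54442 = 148153
T ≈ 37.47 °C — above 0 °C, consistent with complete melting.

T_f ≈ 37.5 °C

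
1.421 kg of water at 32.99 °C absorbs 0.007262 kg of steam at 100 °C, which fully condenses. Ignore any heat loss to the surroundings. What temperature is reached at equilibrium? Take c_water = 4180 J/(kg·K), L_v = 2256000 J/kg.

Net heat exchanged in the isolated system is zero:
steam→water at 100 °C releases m L_v = 0.007262×2256000 = 16383; condensed water 100 °C→T: 30.36(T − 100); water warms: 1.421×4180×(T − 32.99) = 5939.8(T − 32.99)
5970.1 T = 16383 + 3035.5 + 195953 = 215372
T ≈ 36.07 °C (< 100 °C, so full condensation is consistent).

T_f ≈ 36.1 °C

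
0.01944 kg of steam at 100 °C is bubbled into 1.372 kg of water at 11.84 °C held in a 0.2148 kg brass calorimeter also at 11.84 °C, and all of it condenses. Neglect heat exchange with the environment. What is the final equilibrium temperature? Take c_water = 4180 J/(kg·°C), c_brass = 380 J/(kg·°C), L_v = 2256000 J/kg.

T_f ≈ 20.5 °C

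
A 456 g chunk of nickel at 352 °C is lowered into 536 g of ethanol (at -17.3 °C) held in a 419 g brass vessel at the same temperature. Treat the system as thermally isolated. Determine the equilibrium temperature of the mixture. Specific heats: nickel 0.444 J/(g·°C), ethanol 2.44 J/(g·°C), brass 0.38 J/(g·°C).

T_f ≈ 27.5 °C

Net heat exchanged in the isolated system is zero:
456*0.444*(T − 352) + 536*2.44*(T − (-17.3)) + 419*0.38*(T − (-17.3)) = 0
1669.5 T = 45887
T ≈ 27.49 °C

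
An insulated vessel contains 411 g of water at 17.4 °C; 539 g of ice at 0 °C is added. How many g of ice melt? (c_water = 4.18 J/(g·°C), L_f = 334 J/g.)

Heat available from the water dropping to 0 °C: 411·4.18·17.4 = 29893 J.
Melting all 539 g of ice would need 539·334 = 180026 J.
29893 J < 180026 J, so only part of the ice melts and the system sits at 0 °C.
Mass melted = 29893/334 ≈ 89.5 g.

m_melted ≈ 89.5 g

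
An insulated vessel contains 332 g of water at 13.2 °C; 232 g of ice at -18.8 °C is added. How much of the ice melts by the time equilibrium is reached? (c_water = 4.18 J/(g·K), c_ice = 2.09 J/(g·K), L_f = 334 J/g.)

Heat available from the water dropping to 0 °C: 332×4.18×13.2 = 18318 J.
Of that, 232×2.09×18.8 = 9115.7 J goes to bring the ice to 0 °C, leaving 9202.7 J.
Melting all 232 g of ice would need 232×334 = 77488 J.
That's not enough to melt it all — equilibrium is at 0 °C with ice remaining.
m_melt = 9202.7 / L_f = 27.55 g.

m_melted ≈ 27.6 g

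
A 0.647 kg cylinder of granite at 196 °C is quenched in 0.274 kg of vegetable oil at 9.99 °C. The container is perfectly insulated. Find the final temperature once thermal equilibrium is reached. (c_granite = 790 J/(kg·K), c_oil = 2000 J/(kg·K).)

Let T be the final temperature. ΣQ_i = 0:
0.647·790·(T − 196) + 0.274·2000·(T − 9.99) = 0
1059.1 T = 105656
T = 105656/1059.1 ≈ 99.76 °C

T_f ≈ 99.8 °C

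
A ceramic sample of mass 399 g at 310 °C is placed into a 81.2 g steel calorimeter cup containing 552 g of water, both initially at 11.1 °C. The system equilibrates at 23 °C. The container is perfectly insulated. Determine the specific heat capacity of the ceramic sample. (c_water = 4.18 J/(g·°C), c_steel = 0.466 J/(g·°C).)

c ≈ 0.244 J/(g·°C)

Heat gained plus heat lost sum to zero:
399·c·(23 − 310) + 552·4.18·(23 − 11.1) + 81.2·0.466·(23 − 11.1) = 0
-114513 c = -27908
c = -27908/-114513 ≈ 0.2437 J/(g·°C)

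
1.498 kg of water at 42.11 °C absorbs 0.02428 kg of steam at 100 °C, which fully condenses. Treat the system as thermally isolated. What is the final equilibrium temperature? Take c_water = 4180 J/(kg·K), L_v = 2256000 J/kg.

T_f ≈ 51.6 °C

Sum of m c ΔT and latent-heat terms is zero:
steam→water at 100 °C releases m L_v = 0.02428·2256000 = 54776; condensate cools 100→T: 0.02428·4180·(T − 100) = 101.49(T − 100); original water: 6261.6(T − 42.11)
6363.1 T = 54776 + 10149 + 263678 = 328602
T ≈ 51.64 °C, under the boiling point, so the assumption holds.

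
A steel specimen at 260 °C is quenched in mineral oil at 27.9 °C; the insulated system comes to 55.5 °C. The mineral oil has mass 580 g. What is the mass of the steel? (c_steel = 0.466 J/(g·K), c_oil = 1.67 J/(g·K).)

m ≈ 281 g

Conservation of energy gives ΣQ = 0:
m×0.466×(55.5 − 260) + 580×1.67×(55.5 − 27.9) = 0
-95.3 m = -26733
m = -26733/-95.3 ≈ 280.5 g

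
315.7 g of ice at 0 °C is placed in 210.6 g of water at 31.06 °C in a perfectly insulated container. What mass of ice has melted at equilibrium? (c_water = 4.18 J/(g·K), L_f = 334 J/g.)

m_melted ≈ 81.9 g

Heat available from the water dropping to 0 °C: 210.6·4.18·31.06 = 27342 J.
To melt every bit of ice: 315.7·334 = 105444 J.
Since 27342 < 105444 J, not all the ice melts; equilibrium is at 0 °C.
m_melt = 27342 / L_f = 81.86 g.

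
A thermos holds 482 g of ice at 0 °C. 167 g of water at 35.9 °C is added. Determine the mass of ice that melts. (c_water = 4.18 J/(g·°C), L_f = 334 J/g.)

Water can give up m c ΔT = 167×4.18×35.9 = 25060 J before reaching 0 °C.
Fully melting the ice requires m_ice L_f = 482×334 = 160988 J.
25060 J < 160988 J, so only part of the ice melts and the system sits at 0 °C.
m_melted×334 = 25060  ⇒  m_melted ≈ 75.03 g.

m_melted ≈ 75 g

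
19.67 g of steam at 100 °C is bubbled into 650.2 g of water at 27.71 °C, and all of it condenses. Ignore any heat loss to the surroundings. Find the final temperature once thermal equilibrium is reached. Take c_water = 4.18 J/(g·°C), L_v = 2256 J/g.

T_f ≈ 45.7 °C

Heat gained plus heat lost sum to zero:
steam→water at 100 °C releases m L_v = 19.67·2256 = 44376; condensed water 100 °C→T: 82.22(T − 100); original water: 2717.8(T − 27.71)
2800.1 T = 44376 + 8222.1 + 75311 = 127909
T ≈ 45.68 °C, under the boiling point, so the assumption holds.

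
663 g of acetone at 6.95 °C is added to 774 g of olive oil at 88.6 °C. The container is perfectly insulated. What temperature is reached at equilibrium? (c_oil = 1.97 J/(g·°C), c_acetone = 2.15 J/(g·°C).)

T_f ≈ 49.1 °C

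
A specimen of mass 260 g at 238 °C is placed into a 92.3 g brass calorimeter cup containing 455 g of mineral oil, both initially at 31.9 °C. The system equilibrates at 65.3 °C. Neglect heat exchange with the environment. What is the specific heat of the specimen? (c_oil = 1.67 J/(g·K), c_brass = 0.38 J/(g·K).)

c ≈ 0.591 J/(g·K)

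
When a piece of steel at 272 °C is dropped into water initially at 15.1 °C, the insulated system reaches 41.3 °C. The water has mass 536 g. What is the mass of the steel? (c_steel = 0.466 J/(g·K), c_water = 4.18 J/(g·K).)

m ≈ 546 g

|Q_steel| = |Q_water|:
m×0.466×(272 − 41.3) = 536×4.18×(41.3 − 15.1)
107.51 m = 58701  ⇒  m ≈ 546 g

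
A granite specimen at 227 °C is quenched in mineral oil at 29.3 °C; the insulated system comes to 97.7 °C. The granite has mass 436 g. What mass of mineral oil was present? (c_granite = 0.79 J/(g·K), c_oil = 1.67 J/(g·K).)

m ≈ 390 g

|Q_granite| = |Q_oil|:
436·0.79·(227 − 97.7) = m·1.67·(97.7 − 29.3)
114.23 m = 44536  ⇒  m ≈ 389.9 g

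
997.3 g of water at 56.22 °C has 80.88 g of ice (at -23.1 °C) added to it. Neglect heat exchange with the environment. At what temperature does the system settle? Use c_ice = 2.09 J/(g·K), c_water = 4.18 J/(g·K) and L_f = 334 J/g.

T_f ≈ 45.1 °C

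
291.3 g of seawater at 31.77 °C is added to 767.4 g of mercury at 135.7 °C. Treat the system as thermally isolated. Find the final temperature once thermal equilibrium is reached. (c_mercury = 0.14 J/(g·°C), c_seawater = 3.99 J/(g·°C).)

|Q_mercury| = |Q_seawater|:
767.4×0.14×(135.7 − T) = 291.3×3.99×(T − 31.77)
107.44(135.7 − T) = 1162.3(T − 31.77)
1269.7 T = 51505  ⇒  T ≈ 40.56 °C

T_f ≈ 40.6 °C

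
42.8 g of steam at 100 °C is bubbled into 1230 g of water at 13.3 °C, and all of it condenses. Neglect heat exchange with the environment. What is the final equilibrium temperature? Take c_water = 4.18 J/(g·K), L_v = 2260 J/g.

Energy conservation, ΣQ = 0:
steam→water at 100 °C releases m L_v = 42.8·2260 = 96728
  condensed water 100 °C→T: 178.9(T − 100)
  water warms: 1230·4.18·(T − 13.3) = 5141.4(T − 13.3)
5320.3 T = 96728 + 17890 + 68381 = 182999
T ≈ 34.40 °C (< 100 °C, so full condensation is consistent).

T_f ≈ 34.4 °C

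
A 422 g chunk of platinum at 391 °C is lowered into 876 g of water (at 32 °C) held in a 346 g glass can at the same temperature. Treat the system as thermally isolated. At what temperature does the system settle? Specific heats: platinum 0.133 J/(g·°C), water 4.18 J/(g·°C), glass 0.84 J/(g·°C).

Setting the total heat transfer to zero:
422·0.133·(T − 391) + 876·4.18·(T − 32) + 346·0.84·(T − 32) = 0
56.13(T − 391) + 3661.7(T − 32) + 290.64(T − 32) = 0
(56.13 + 3661.7 + 290.64) T = 56.13·391 + 3661.7·32 + 290.64·32
T = 148420/4008.4 ≈ 37.03 °C

T_f ≈ 37.0 °C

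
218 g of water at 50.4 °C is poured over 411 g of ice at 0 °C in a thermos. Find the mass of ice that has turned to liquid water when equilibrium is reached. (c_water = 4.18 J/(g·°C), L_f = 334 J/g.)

m_melted ≈ 138 g

Cooling the water to 0 °C releases 218·4.18·50.4 = 45926 J.
Fully melting the ice requires m_ice L_f = 411·334 = 137274 J.
Since 45926 < 137274 J, not all the ice melts; equilibrium is at 0 °C.
m_melt = 45926 / L_f = 137.5 g.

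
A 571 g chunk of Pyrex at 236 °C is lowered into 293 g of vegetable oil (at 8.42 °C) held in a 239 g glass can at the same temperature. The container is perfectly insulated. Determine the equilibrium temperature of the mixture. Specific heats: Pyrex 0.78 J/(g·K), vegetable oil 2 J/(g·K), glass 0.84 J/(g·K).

T_f ≈ 90.7 °C

Let T be the final temperature. ΣQ_i = 0:
571*0.78*(T − 236) + 293*2*(T − 8.42) + 239*0.84*(T − 8.42) = 0
445.38(T − 236) + 586(T − 8.42) + 200.76(T − 8.42) = 0
(445.38 + 586 + 200.76) T = 445.38*236 + 586*8.42 + 200.76*8.42
T = 111734/1232.1 ≈ 90.68 °C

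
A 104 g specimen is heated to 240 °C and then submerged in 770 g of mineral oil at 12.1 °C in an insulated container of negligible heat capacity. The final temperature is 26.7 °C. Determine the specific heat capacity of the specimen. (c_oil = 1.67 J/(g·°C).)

Setting the total heat transfer to zero:
104×c×(26.7 − 240) + 770×1.67×(26.7 − 12.1) = 0
-22183 c = -18774
c = -18774/-22183 ≈ 0.8463 J/(g·°C)

c ≈ 0.846 J/(g·°C)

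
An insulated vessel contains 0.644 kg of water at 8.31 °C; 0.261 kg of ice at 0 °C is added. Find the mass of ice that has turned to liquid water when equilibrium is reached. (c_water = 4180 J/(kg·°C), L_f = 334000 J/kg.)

m_melted ≈ 0.067 kg

Water can give up m c ΔT = 0.644×4180×8.31 = 22370 J before reaching 0 °C.
Melting all 0.261 kg of ice would need 0.261×334000 = 87174 J.
22370 J < 87174 J, so only part of the ice melts and the system sits at 0 °C.
Mass melted = 22370/334000 ≈ 0.06698 kg.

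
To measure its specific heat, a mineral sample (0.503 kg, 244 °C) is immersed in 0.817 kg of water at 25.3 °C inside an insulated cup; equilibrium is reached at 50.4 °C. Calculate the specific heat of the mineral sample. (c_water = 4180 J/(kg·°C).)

c ≈ 880 J/(kg·°C)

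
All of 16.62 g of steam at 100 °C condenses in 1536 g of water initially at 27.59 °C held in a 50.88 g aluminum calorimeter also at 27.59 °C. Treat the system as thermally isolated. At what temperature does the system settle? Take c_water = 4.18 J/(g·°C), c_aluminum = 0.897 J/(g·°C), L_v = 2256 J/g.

Taking heat into each body as positive, Σ m c ΔT = 0:
latent heat released on condensation: 16.62×2256 = 37495; condensed water 100 °C→T: 69.47(T − 100); original water: 6420.5(T − 27.59); cup: 45.64(T − 27.59)
6535.6 T = 37495 + 6947.2 + 178400 = 222842
T ≈ 34.10 °C — below 100 °C, confirming all the steam condensed.

T_f ≈ 34.1 °C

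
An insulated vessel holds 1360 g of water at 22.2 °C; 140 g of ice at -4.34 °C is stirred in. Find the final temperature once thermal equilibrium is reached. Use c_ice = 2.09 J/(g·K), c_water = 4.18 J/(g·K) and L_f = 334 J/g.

T_f ≈ 12.5 °C

Energy conservation, ΣQ = 0:
ice -4.34→0 °C: 140×2.09×4.34 = 1269.9
  melt ice: 140×334 = 46760
  warm the meltwater: 585.2 T
  water: 5684.8(T − 22.2)
6270 T = 126203 − 48030 = 78173
T ≈ 12.47 °C. Since T > 0 °C, the all-ice-melts assumption holds.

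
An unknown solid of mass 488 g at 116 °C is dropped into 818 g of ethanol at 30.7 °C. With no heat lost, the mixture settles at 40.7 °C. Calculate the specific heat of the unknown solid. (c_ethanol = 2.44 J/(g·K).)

c ≈ 0.543 J/(g·K)

Energy conservation, ΣQ = 0:
488·c·(40.7 − 116) + 818·2.44·(40.7 − 30.7) = 0
-36746 c = -19959
c = -19959/-36746 ≈ 0.5432 J/(g·K)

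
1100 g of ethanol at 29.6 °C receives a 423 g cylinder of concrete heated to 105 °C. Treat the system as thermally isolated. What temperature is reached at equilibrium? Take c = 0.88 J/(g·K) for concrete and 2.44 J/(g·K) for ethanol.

T_f ≈ 38.8 °C

T_f = Σ m_i c_i T_i / Σ m_i c_i:
T_f = (372.24×105 + 2684×29.6) / (372.24 + 2684)
    = 118532 / 3056.2 ≈ 38.78 °C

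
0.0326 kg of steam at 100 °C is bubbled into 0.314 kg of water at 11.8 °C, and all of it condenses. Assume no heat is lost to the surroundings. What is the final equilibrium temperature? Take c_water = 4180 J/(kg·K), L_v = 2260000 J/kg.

Energy conservation, ΣQ = 0:
latent heat released on condensation: 0.0326·2260000 = 73676
  condensate cools 100→T: 0.0326·4180·(T − 100) = 136.27(T − 100)
  original water: 1312.5(T − 11.8)
1448.8 T = 73676 + 13627 + 15488 = 102791
T ≈ 70.95 °C, under the boiling point, so the assumption holds.

T_f ≈ 70.9 °C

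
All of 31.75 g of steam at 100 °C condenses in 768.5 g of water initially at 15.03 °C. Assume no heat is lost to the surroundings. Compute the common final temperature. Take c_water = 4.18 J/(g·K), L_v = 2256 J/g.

Conservation of energy gives ΣQ = 0:
condense steam: −31.75·2256 = −71628
  condensate cools 100→T: 31.75·4.18·(T − 100) = 132.72(T − 100)
  water warms: 768.5·4.18·(T − 15.03) = 3212.3(T − 15.03)
3345 T = 71628 + 13272 + 48281 = 133181
T ≈ 39.81 °C, under the boiling point, so the assumption holds.

T_f ≈ 39.8 °C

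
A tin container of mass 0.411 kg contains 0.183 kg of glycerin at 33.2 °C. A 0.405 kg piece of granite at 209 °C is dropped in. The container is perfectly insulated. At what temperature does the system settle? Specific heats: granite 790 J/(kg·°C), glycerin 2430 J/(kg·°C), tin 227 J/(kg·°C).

Energy conservation, ΣQ = 0:
0.405×790×(T − 209) + 0.183×2430×(T − 33.2) + 0.411×227×(T − 33.2) = 0
319.95(T − 209) + 444.69(T − 33.2) + 93.3(T − 33.2) = 0
(319.95 + 444.69 + 93.3) T = 319.95×209 + 444.69×33.2 + 93.3×33.2
T = 84731 / 857.94 = 98.8 °C

T_f ≈ 98.8 °C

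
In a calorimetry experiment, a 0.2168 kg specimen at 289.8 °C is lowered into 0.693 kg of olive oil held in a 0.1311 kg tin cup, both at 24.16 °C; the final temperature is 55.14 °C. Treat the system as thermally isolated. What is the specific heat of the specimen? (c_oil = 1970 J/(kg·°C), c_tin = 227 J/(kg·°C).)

Net heat exchanged in the isolated system is zero:
0.2168·c·(55.14 − 289.8) + 0.693·1970·(55.14 − 24.16) + 0.1311·227·(55.14 − 24.16) = 0
-50.87 c = -43216
c = -43216/-50.87 ≈ 849.5 J/(kg·°C)

c ≈ 849 J/(kg·°C)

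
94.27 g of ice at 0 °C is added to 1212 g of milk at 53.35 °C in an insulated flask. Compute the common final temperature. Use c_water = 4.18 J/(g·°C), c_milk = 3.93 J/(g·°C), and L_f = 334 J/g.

T_f ≈ 43.2 °C

Energy balance with sensible and latent terms:
fusion: m_ice L_f = 94.27·334 = 31486; meltwater 0→T: 94.27·4.18·T = 394.05 T; milk: 4763.2(T − 53.35)
5157.2 T = 254115 − 31486 = 222628
T ≈ 43.17 °C (positive, so assuming full melt was valid).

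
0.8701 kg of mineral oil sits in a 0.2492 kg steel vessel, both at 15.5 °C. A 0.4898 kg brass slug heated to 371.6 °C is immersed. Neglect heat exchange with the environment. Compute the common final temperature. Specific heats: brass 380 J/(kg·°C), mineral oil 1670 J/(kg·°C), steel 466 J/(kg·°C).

Net heat exchanged in the isolated system is zero:
0.4898*380*(T − 371.6) + 0.8701*1670*(T − 15.5) + 0.2492*466*(T − 15.5) = 0
186.12(T − 371.6) + 1453.1(T − 15.5) + 116.13(T − 15.5) = 0
(186.12 + 1453.1 + 116.13) T = 186.12*371.6 + 1453.1*15.5 + 116.13*15.5
T = 93486 / 1755.3 = 53.3 °C

T_f ≈ 53.3 °C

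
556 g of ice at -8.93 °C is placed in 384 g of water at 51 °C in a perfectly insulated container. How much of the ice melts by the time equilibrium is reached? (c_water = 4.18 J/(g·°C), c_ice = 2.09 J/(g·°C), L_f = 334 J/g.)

Cooling the water to 0 °C releases 384×4.18×51 = 81861 J.
Warming the ice to 0 °C takes 556×2.09×8.93 = 10377 J, leaving 71484 J for melting.
Melting all 556 g of ice would need 556×334 = 185704 J.
71484 J < 185704 J, so only part of the ice melts and the system sits at 0 °C.
m_melt = 71484 / L_f = 214 g.

m_melted ≈ 214 g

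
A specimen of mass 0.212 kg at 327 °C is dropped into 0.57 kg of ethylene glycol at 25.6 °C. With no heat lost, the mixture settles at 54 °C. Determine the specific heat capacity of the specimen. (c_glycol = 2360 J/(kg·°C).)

Setting the total heat transfer to zero:
0.212×c×(54 − 327) + 0.57×2360×(54 − 25.6) = 0
-57.88 c = -38204
c = -38204/-57.88 ≈ 660.1 J/(kg·°C)

c ≈ 660 J/(kg·°C)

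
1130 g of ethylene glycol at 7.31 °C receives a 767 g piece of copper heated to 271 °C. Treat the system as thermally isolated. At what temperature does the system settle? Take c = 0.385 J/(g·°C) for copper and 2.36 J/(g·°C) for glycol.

T_f = Σ m_i c_i T_i / Σ m_i c_i:
T_f = (295.3*271 + 2666.8*7.31) / (295.3 + 2666.8)
    = 99519 / 2962.1 ≈ 33.60 °C

T_f ≈ 33.6 °C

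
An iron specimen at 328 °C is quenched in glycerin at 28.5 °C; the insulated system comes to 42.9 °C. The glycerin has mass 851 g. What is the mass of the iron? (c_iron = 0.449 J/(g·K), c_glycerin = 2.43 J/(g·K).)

Taking heat into each body as positive, Σ m c ΔT = 0:
m·0.449·(42.9 − 328) + 851·2.43·(42.9 − 28.5) = 0
-128.01 m = -29778
m = -29778/-128.01 ≈ 232.6 g

m ≈ 233 g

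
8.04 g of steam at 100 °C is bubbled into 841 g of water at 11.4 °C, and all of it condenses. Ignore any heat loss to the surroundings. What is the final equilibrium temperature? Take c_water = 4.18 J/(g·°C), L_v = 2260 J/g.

Net heat exchanged in the isolated system is zero:
condense steam: −8.04×2260 = −18170; condensed water 100 °C→T: 33.61(T − 100); water warms: 841×4.18×(T − 11.4) = 3515.4(T − 11.4)
3549 T = 18170 + 3360.7 + 40075 = 61606
T ≈ 17.36 °C — below 100 °C, confirming all the steam condensed.

T_f ≈ 17.4 °C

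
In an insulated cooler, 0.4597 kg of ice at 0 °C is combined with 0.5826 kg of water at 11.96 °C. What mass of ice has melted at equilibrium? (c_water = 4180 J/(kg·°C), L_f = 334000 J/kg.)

Cooling the water to 0 °C releases 0.5826·4180·11.96 = 29126 J.
Fully melting the ice requires m_ice L_f = 0.4597·334000 = 153540 J.
Since 29126 < 153540 J, not all the ice melts; equilibrium is at 0 °C.
m_melted·334000 = 29126  ⇒  m_melted ≈ 0.0872 kg.

m_melted ≈ 0.0872 kg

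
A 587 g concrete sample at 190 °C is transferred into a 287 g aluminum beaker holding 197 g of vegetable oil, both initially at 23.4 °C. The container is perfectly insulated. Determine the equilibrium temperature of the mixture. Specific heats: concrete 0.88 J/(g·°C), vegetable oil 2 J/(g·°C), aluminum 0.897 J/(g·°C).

Let T be the final temperature. ΣQ_i = 0:
587*0.88*(T − 190) + 197*2*(T − 23.4) + 287*0.897*(T − 23.4) = 0
516.56(T − 190) + 394(T − 23.4) + 257.44(T − 23.4) = 0
(516.56 + 394 + 257.44) T = 516.56*190 + 394*23.4 + 257.44*23.4
T = 113390/1168 ≈ 97.08 °C

T_f ≈ 97.1 °C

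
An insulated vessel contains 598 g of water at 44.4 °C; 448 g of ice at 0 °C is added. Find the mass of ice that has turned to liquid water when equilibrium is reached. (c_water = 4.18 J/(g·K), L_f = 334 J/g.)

Water can give up m c ΔT = 598·4.18·44.4 = 110984 J before reaching 0 °C.
Melting all 448 g of ice would need 448·334 = 149632 J.
Since 110984 < 149632 J, not all the ice melts; equilibrium is at 0 °C.
Mass melted = 110984/334 ≈ 332.3 g.

m_melted ≈ 332 g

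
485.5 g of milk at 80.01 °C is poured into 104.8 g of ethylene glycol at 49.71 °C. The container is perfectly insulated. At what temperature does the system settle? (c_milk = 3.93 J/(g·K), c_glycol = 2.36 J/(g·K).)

Heat gained plus heat lost sum to zero:
485.5*3.93*(T − 80.01) + 104.8*2.36*(T − 49.71) = 0
1908(T − 80.01) + 247.33(T − 49.71) = 0
2155.3 T = 164955
T = 164955/2155.3 ≈ 76.53 °C

T_f ≈ 76.5 °C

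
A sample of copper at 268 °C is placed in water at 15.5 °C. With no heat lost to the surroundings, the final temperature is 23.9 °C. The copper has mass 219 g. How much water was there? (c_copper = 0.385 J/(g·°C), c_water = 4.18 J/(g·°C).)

|Q_copper| = |Q_water|:
219·0.385·(268 − 23.9) = m·4.18·(23.9 − 15.5)
35.11 m = 20581  ⇒  m ≈ 586.2 g

m ≈ 586 g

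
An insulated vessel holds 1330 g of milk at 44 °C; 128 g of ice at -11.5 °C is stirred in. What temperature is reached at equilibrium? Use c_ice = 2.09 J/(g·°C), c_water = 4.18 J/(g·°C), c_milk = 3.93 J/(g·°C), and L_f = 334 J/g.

Setting the total heat transfer to zero:
ice -11.5→0 °C: 128×2.09×11.5 = 3076.5
  latent heat to melt: 128×334 = 42752
  meltwater 0→T: 128×4.18×T = 535.04 T
  milk cools: 1330×3.93×(T − 44) = 5226.9(T − 44)
5761.9 T = 229984 − 45828 = 184155
T ≈ 31.96 °C — above 0 °C, consistent with complete melting.

T_f ≈ 32.0 °C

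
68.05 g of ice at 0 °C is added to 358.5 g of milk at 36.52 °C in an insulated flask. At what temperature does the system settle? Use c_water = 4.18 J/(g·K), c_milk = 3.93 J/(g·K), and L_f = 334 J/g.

T_f ≈ 17.0 °C

Let T be the final temperature. ΣQ_i = 0:
melt ice: 68.05·334 = 22729; meltwater 0→T: 68.05·4.18·T = 284.45 T; milk cools: 358.5·3.93·(T − 36.52) = 1408.9(T − 36.52)
1693.4 T = 51453 − 22729 = 28725
T ≈ 16.96 °C — above 0 °C, consistent with complete melting.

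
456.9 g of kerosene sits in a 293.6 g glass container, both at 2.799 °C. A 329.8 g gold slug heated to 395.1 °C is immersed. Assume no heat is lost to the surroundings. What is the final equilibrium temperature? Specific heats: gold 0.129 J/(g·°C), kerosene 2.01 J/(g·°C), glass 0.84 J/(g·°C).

Net heat exchanged in the isolated system is zero:
329.8×0.129×(T − 395.1) + 456.9×2.01×(T − 2.799) + 293.6×0.84×(T − 2.799) = 0
(42.54 + 918.37 + 246.62) T = 42.54×395.1 + 918.37×2.799 + 246.62×2.799
T = 20070/1207.5 ≈ 16.62 °C

T_f ≈ 16.6 °C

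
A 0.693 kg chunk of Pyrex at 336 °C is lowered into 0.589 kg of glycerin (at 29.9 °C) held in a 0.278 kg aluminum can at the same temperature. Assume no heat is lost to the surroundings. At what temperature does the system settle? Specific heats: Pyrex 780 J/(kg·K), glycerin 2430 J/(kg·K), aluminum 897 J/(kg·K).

Setting the total heat transfer to zero:
0.693×780×(T − 336) + 0.589×2430×(T − 29.9) + 0.278×897×(T − 29.9) = 0
540.54(T − 336) + 1431.3(T − 29.9) + 249.37(T − 29.9) = 0
(540.54 + 1431.3 + 249.37) T = 540.54×336 + 1431.3×29.9 + 249.37×29.9
T = 231872/2221.2 ≈ 104.39 °C

T_f ≈ 104.4 °C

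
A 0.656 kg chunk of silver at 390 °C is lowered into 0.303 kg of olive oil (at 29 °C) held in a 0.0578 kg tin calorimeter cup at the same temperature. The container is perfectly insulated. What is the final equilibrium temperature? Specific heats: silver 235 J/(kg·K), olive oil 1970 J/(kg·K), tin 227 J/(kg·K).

With ΣQ=0 the equilibrium temperature is the m·c-weighted mean:
T_f = (154.16*390 + 596.91*29 + 13.12*29) / (154.16 + 596.91 + 13.12)
    = 77813 / 764.19 ≈ 101.82 °C

T_f ≈ 101.8 °C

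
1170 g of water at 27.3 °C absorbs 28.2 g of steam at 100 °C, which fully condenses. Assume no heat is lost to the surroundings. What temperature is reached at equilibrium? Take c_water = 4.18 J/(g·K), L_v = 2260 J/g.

T_f ≈ 41.7 °C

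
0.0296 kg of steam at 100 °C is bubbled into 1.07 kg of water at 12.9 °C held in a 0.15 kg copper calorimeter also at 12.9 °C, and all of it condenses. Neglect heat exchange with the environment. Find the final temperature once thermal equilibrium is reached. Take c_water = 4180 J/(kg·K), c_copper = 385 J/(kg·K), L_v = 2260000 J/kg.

Energy conservation, ΣQ = 0:
condense steam: −0.0296·2260000 = −66896; condensate cools 100→T: 0.0296·4180·(T − 100) = 123.73(T − 100); original water: 4472.6(T − 12.9); copper cup: 0.15·385·(T − 12.9) = 57.75(T − 12.9)
4654.1 T = 66896 + 12373 + 58442 = 137710
T ≈ 29.59 °C, under the boiling point, so the assumption holds.

T_f ≈ 29.6 °C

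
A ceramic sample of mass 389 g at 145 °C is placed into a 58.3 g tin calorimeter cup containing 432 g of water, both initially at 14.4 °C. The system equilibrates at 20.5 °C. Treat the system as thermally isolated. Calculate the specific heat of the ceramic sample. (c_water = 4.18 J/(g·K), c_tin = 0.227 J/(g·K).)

c ≈ 0.229 J/(g·K)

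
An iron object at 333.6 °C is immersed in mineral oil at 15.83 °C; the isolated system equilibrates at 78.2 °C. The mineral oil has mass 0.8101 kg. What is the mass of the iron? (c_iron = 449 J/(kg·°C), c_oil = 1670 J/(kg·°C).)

m ≈ 0.736 kg

|Q_iron| = |Q_oil|:
m·449·(333.6 − 78.2) = 0.8101·1670·(78.2 − 15.83)
114675 m = 84378  ⇒  m ≈ 0.7358 kg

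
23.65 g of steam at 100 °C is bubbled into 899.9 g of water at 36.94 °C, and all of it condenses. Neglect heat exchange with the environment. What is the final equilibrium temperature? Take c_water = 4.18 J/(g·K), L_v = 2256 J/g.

Sum of m c ΔT and latent-heat terms is zero:
condense steam: −23.65·2256 = −53354
  condensate cools 100→T: 23.65·4.18·(T − 100) = 98.86(T − 100)
  water warms: 899.9·4.18·(T − 36.94) = 3761.6(T − 36.94)
3860.4 T = 53354 + 9885.7 + 138953 = 202193
T ≈ 52.38 °C — below 100 °C, confirming all the steam condensed.

T_f ≈ 52.4 °C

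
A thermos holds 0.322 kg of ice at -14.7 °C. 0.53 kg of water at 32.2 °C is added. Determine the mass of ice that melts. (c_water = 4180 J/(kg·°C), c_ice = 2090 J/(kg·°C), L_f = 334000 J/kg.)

m_melted ≈ 0.184 kg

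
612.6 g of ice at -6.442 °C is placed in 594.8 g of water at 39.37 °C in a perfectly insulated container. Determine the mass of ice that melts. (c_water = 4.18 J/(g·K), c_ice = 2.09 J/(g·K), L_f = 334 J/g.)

m_melted ≈ 268 g

Cooling the water to 0 °C releases 594.8·4.18·39.37 = 97884 J.
Of that, 612.6·2.09·6.442 = 8247.9 J goes to bring the ice to 0 °C, leaving 89636 J.
To melt every bit of ice: 612.6·334 = 204608 J.
89636 J < 204608 J, so only part of the ice melts and the system sits at 0 °C.
Mass melted = 89636/334 ≈ 268.4 g.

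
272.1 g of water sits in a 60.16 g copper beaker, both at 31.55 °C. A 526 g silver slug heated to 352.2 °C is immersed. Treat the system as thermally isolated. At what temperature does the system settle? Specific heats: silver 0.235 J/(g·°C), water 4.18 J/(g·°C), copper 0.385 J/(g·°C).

Taking heat into each body as positive, Σ m c ΔT = 0:
526×0.235×(T − 352.2) + 272.1×4.18×(T − 31.55) + 60.16×0.385×(T − 31.55) = 0
1284.1 T = 80150
T = 80150 / 1284.1 = 62.4 °C

T_f ≈ 62.4 °C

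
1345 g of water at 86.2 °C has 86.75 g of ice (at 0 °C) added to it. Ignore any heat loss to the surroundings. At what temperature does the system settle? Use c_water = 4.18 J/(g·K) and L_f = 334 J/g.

T_f ≈ 76.1 °C

Conservation of energy gives ΣQ = 0:
melt ice: 86.75·334 = 28974; meltwater 0→T: 86.75·4.18·T = 362.61 T; water cools: 1345·4.18·(T − 86.2) = 5622.1(T − 86.2)
5984.7 T = 484625 − 28974 = 455651
T ≈ 76.14 °C. Since T > 0 °C, the all-ice-melts assumption holds.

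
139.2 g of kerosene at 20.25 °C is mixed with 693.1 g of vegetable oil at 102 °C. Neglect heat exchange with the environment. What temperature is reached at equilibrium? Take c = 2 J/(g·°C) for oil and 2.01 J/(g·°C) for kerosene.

T_f ≈ 88.3 °C

Heat lost by the oil equals heat gained by the kerosene:
693.1×2×(102 − T) = 139.2×2.01×(T − 20.25)
1386.2(102 − T) = 279.79(T − 20.25)
1666 T = 147058  ⇒  T ≈ 88.27 °C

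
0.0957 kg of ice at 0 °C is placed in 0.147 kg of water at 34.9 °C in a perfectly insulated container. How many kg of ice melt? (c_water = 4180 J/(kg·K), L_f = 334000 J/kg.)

Cooling the water to 0 °C releases 0.147·4180·34.9 = 21445 J.
To melt every bit of ice: 0.0957·334000 = 31964 J.
Since 21445 < 31964 J, not all the ice melts; equilibrium is at 0 °C.
m_melted·334000 = 21445  ⇒  m_melted ≈ 0.06421 kg.

m_melted ≈ 0.0642 kg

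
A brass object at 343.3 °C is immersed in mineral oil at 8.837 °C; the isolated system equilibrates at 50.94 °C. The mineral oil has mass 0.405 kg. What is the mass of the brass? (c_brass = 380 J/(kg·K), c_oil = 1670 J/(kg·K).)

Heat lost by the brass = heat gained by the oil:
m·380·(343.3 − 50.94) = 0.405·1670·(50.94 − 8.837)
111097 m = 28476  ⇒  m ≈ 0.2563 kg

m ≈ 0.256 kg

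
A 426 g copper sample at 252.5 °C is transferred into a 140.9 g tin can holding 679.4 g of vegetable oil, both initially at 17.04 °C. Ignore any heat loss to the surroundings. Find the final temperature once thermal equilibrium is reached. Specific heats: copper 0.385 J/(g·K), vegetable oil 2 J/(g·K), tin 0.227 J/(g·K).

T_f ≈ 41.9 °C

Heat gained plus heat lost sum to zero:
426·0.385·(T − 252.5) + 679.4·2·(T − 17.04) + 140.9·0.227·(T − 17.04) = 0
1554.8 T = 65111
T = 65111/1554.8 ≈ 41.88 °C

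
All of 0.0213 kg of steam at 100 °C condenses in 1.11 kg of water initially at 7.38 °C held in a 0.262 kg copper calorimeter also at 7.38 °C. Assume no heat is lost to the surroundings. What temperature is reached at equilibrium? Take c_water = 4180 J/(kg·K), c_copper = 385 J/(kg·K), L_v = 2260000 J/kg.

Let T be the final temperature. ΣQ_i = 0:
latent heat released on condensation: 0.0213×2260000 = 48138
  condensate cools 100→T: 0.0213×4180×(T − 100) = 89.03(T − 100)
  original water: 4639.8(T − 7.38)
  copper cup: 0.262×385×(T − 7.38) = 100.87(T − 7.38)
4829.7 T = 48138 + 8903.4 + 34986 = 92028
T ≈ 19.05 °C (< 100 °C, so full condensation is consistent).

T_f ≈ 19.1 °C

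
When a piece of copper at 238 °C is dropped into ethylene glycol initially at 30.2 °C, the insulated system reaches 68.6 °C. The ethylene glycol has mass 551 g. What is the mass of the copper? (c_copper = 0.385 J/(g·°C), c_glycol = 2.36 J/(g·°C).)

m ≈ 766 g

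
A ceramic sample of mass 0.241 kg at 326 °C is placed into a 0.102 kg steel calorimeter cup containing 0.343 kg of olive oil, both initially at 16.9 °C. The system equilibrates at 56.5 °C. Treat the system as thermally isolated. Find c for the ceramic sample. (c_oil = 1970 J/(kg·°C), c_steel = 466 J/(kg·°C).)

c ≈ 441 J/(kg·°C)

Heat gained plus heat lost sum to zero:
0.241·c·(56.5 − 326) + 0.343·1970·(56.5 − 16.9) + 0.102·466·(56.5 − 16.9) = 0
-64.95 c = -28640
c = -28640/-64.95 ≈ 441 J/(kg·°C)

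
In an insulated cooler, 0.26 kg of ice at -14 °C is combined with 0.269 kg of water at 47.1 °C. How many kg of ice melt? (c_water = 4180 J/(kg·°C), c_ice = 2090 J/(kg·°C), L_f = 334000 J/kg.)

m_melted ≈ 0.136 kg

Water can give up m c ΔT = 0.269·4180·47.1 = 52960 J before reaching 0 °C.
Warming the ice to 0 °C takes 0.26·2090·14 = 7607.6 J, leaving 45353 J for melting.
To melt every bit of ice: 0.26·334000 = 86840 J.
45353 J < 86840 J, so only part of the ice melts and the system sits at 0 °C.
Mass melted = 45353/334000 ≈ 0.1358 kg.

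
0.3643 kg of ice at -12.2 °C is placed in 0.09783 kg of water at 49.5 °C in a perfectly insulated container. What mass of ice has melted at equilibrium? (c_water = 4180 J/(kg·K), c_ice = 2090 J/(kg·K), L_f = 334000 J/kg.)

m_melted ≈ 0.0328 kg

Water can give up m c ΔT = 0.09783×4180×49.5 = 20242 J before reaching 0 °C.
Warming the ice to 0 °C takes 0.3643×2090×12.2 = 9288.9 J, leaving 10953 J for melting.
To melt every bit of ice: 0.3643×334000 = 121676 J.
Since 10953 < 121676 J, not all the ice melts; equilibrium is at 0 °C.
m_melt = 10953 / L_f = 0.03279 kg.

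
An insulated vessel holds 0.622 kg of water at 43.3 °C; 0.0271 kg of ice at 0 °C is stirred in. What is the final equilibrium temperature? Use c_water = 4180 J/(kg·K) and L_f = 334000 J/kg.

T_f ≈ 38.2 °C

Let T be the final temperature. ΣQ_i = 0:
latent heat to melt: 0.0271×334000 = 9051.4; meltwater 0→T: 0.0271×4180×T = 113.28 T; water cools: 0.622×4180×(T − 43.3) = 2600(T − 43.3)
2713.2 T = 112578 − 9051.4 = 103527
T ≈ 38.16 °C — above 0 °C, consistent with complete melting.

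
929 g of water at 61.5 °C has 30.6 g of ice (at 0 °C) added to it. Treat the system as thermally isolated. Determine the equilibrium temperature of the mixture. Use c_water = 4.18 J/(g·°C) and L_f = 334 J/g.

Conservation of energy gives ΣQ = 0:
latent heat to melt: 30.6×334 = 10220; meltwater 0→T: 30.6×4.18×T = 127.91 T; water: 3883.2(T − 61.5)
4011.1 T = 238818 − 10220 = 228598
T ≈ 56.99 °C — above 0 °C, consistent with complete melting.

T_f ≈ 57.0 °C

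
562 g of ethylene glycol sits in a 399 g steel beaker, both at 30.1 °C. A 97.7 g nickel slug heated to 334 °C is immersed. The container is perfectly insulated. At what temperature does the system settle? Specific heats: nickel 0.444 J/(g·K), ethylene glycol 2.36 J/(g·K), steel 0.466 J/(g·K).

Energy conservation, ΣQ = 0:
97.7*0.444*(T − 334) + 562*2.36*(T − 30.1) + 399*0.466*(T − 30.1) = 0
43.38(T − 334) + 1326.3(T − 30.1) + 185.93(T − 30.1) = 0
(43.38 + 1326.3 + 185.93) T = 43.38*334 + 1326.3*30.1 + 185.93*30.1
T = 60007 / 1555.6 = 38.6 °C

T_f ≈ 38.6 °C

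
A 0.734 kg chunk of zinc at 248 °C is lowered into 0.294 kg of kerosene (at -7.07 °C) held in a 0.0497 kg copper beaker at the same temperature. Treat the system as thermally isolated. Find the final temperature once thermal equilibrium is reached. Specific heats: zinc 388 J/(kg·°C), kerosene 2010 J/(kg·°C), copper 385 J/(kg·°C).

T_f ≈ 74.1 °C

T_f = Σ m_i c_i T_i / Σ m_i c_i:
T_f = (284.79·248 + 590.94·(-7.07) + 19.13·(-7.07)) / (284.79 + 590.94 + 19.13)
    = 66315 / 894.87 ≈ 74.11 °C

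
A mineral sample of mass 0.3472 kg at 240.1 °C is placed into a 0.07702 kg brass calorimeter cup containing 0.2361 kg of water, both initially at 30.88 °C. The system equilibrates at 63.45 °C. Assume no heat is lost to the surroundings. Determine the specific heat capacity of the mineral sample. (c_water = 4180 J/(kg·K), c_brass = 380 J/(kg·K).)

c ≈ 540 J/(kg·K)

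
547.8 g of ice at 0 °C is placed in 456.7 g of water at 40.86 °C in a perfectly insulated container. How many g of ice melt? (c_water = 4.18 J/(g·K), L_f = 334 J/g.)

m_melted ≈ 234 g

Cooling the water to 0 °C releases 456.7·4.18·40.86 = 78002 J.
Fully melting the ice requires m_ice L_f = 547.8·334 = 182965 J.
Since 78002 < 182965 J, not all the ice melts; equilibrium is at 0 °C.
Mass melted = 78002/334 ≈ 233.5 g.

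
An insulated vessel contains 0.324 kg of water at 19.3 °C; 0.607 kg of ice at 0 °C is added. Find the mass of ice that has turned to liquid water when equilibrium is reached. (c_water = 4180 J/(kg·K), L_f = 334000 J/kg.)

Heat available from the water dropping to 0 °C: 0.324·4180·19.3 = 26138 J.
To melt every bit of ice: 0.607·334000 = 202738 J.
Since 26138 < 202738 J, not all the ice melts; equilibrium is at 0 °C.
m_melt = 26138 / L_f = 0.07826 kg.

m_melted ≈ 0.0783 kg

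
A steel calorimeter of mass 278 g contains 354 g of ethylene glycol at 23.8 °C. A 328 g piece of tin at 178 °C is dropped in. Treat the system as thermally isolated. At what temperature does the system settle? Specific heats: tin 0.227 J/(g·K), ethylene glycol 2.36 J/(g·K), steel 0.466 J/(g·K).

T_f ≈ 34.8 °C

Conservation of energy gives ΣQ = 0:
328·0.227·(T − 178) + 354·2.36·(T − 23.8) + 278·0.466·(T − 23.8) = 0
74.46(T − 178) + 835.44(T − 23.8) + 129.55(T − 23.8) = 0
1039.4 T = 36220
T = 36220 / 1039.4 = 34.8 °C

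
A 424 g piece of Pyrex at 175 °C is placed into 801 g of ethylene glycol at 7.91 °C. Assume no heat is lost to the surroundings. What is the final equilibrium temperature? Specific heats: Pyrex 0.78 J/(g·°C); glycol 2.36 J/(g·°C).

T_f ≈ 32.8 °C

Heat gained plus heat lost sum to zero:
424·0.78·(T − 175) + 801·2.36·(T − 7.91) = 0
330.72(T − 175) + 1890.4(T − 7.91) = 0
(330.72 + 1890.4) T = 330.72·175 + 1890.4·7.91
T = 72829/2221.1 ≈ 32.79 °C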